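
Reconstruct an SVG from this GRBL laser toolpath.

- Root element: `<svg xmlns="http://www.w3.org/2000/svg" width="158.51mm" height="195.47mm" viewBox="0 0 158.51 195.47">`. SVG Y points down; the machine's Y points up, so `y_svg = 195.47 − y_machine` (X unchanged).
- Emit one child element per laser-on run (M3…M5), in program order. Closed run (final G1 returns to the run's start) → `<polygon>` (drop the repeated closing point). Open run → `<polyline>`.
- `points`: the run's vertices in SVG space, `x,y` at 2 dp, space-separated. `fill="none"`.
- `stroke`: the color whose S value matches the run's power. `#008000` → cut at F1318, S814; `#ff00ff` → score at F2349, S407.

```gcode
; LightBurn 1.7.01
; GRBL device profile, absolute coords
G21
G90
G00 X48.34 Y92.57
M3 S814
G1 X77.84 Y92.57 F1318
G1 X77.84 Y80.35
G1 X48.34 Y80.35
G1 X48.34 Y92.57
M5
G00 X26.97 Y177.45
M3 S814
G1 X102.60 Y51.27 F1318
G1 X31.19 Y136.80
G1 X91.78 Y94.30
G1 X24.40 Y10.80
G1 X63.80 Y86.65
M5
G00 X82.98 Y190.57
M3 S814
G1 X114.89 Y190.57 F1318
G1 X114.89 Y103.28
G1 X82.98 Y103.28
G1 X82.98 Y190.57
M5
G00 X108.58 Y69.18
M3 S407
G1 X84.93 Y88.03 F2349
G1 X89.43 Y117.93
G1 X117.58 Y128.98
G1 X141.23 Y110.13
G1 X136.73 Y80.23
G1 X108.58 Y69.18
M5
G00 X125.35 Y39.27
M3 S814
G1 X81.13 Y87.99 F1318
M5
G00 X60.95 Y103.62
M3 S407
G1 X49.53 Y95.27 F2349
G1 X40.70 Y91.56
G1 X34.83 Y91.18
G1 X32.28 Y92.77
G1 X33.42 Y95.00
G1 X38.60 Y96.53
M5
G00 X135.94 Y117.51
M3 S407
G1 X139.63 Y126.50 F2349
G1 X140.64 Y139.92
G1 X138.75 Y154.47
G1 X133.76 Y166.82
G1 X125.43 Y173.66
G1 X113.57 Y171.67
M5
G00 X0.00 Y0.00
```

<svg xmlns="http://www.w3.org/2000/svg" width="158.51mm" height="195.47mm" viewBox="0 0 158.51 195.47">
  <polygon points="48.34,102.90 77.84,102.90 77.84,115.12 48.34,115.12" fill="none" stroke="#008000"/>
  <polyline points="26.97,18.02 102.60,144.20 31.19,58.67 91.78,101.17 24.40,184.67 63.80,108.82" fill="none" stroke="#008000"/>
  <polygon points="82.98,4.90 114.89,4.90 114.89,92.19 82.98,92.19" fill="none" stroke="#008000"/>
  <polygon points="108.58,126.29 84.93,107.44 89.43,77.54 117.58,66.49 141.23,85.34 136.73,115.24" fill="none" stroke="#ff00ff"/>
  <polyline points="125.35,156.20 81.13,107.48" fill="none" stroke="#008000"/>
  <polyline points="60.95,91.85 49.53,100.20 40.70,103.91 34.83,104.29 32.28,102.70 33.42,100.47 38.60,98.94" fill="none" stroke="#ff00ff"/>
  <polyline points="135.94,77.96 139.63,68.97 140.64,55.55 138.75,41.00 133.76,28.65 125.43,21.81 113.57,23.80" fill="none" stroke="#ff00ff"/>
</svg>

Machine Y-up, SVG Y-down with viewBox height 195.47, so y_svg = 195.47 − y_machine; X carries over.

Run 1: the run's S814 means `#008000` (cut). The run returns to its start, so emit a `<polygon>` with points (Y-flipped): 48.34,102.90 77.84,102.90 77.84,115.12 48.34,115.12.

Run 2: the run's S814 means `#008000` (cut). The run is open, so emit a `<polyline>` with points (Y-flipped): 26.97,18.02 102.60,144.20 31.19,58.67 91.78,101.17 24.40,184.67 63.80,108.82.

Run 3: S814 ⇒ cut layer `#008000`. The run returns to its start, so emit a `<polygon>` with points (Y-flipped): 82.98,4.90 114.89,4.90 114.89,92.19 82.98,92.19.

Run 4: the run's S407 means `#ff00ff` (score). The run returns to its start, so emit a `<polygon>` with points (Y-flipped): 108.58,126.29 84.93,107.44 89.43,77.54 117.58,66.49 141.23,85.34 136.73,115.24.

Run 5: power S814 maps to stroke `#008000` (cut). The run is open, so emit a `<polyline>` with points (Y-flipped): 125.35,156.20 81.13,107.48.

Run 6: the run's S407 means `#ff00ff` (score). The run is open, so emit a `<polyline>` with points (Y-flipped): 60.95,91.85 49.53,100.20 40.70,103.91 34.83,104.29 32.28,102.70 33.42,100.47 38.60,98.94.

Run 7: power S407 maps to stroke `#ff00ff` (score). The run is open, so emit a `<polyline>` with points (Y-flipped): 135.94,77.96 139.63,68.97 140.64,55.55 138.75,41.00 133.76,28.65 125.43,21.81 113.57,23.80.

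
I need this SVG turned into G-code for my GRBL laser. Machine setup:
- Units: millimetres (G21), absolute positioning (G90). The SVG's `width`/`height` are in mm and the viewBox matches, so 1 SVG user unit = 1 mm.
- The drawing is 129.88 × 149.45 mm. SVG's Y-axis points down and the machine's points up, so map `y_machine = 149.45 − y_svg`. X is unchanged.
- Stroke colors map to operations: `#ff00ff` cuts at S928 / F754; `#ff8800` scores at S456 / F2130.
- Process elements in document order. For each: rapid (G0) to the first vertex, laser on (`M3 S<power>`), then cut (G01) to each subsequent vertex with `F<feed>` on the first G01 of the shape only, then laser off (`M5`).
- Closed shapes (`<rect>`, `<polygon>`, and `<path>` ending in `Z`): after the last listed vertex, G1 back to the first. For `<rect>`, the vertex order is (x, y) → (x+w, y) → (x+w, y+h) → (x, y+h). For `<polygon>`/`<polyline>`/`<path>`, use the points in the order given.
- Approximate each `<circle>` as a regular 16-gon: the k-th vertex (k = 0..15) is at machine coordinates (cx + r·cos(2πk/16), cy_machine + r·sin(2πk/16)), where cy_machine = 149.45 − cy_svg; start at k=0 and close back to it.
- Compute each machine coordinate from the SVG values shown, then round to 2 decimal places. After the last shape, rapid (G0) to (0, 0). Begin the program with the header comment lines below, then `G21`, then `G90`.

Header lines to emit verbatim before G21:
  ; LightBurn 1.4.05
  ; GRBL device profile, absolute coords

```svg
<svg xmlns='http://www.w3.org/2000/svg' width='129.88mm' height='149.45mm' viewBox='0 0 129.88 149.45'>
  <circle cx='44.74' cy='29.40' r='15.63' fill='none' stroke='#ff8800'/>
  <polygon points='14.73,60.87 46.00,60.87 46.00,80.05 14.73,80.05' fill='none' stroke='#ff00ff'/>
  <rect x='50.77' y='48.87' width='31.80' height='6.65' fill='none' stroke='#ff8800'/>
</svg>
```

; LightBurn 1.4.05
; GRBL device profile, absolute coords
G21
G90
G0 X60.37 Y120.05
M3 S456
G01 X59.18 Y126.03 F2130
G01 X55.79 Y131.10
G01 X50.72 Y134.49
G01 X44.74 Y135.68
G01 X38.76 Y134.49
G01 X33.69 Y131.10
G01 X30.30 Y126.03
G01 X29.11 Y120.05
G01 X30.30 Y114.07
G01 X33.69 Y109.00
G01 X38.76 Y105.61
G01 X44.74 Y104.42
G01 X50.72 Y105.61
G01 X55.79 Y109.00
G01 X59.18 Y114.07
G01 X60.37 Y120.05
M5
G0 X14.73 Y88.58
M3 S928
G01 X46.00 Y88.58 F754
G01 X46.00 Y69.40
G01 X14.73 Y69.40
G01 X14.73 Y88.58
M5
G0 X50.77 Y100.58
M3 S456
G01 X82.57 Y100.58 F2130
G01 X82.57 Y93.93
G01 X50.77 Y93.93
G01 X50.77 Y100.58
M5
G0 X0.00 Y0.00

Since the viewBox matches the mm dimensions, user units are millimetres directly. The only transform is the Y-flip y_m = 149.45 − y_svg.

Shape 1 is a circle drawn with `<circle>`. Its stroke #ff8800 means score at S456, F2130. After flipping Y the toolpath is (60.37,120.05) → (59.18,126.03) → (55.79,131.10) → (50.72,134.49) → (44.74,135.68) → (38.76,134.49) → (33.69,131.10) → (30.30,126.03) → (29.11,120.05) → (30.30,114.07) → (33.69,109.00) → (38.76,105.61) → (44.74,104.42) → (50.72,105.61) → (55.79,109.00) → (59.18,114.07) → (60.37,120.05), returning to the start.

Shape 2 is a rectangle drawn with `<polygon>`. Its stroke #ff00ff means cut at S928, F754. After flipping Y the toolpath is (14.73,88.58) → (46.00,88.58) → (46.00,69.40) → (14.73,69.40) → (14.73,88.58), returning to the start.

Shape 3 is a rectangle drawn with `<rect>`. Its stroke #ff8800 means score at S456, F2130. After flipping Y the toolpath is (50.77,100.58) → (82.57,100.58) → (82.57,93.93) → (50.77,93.93) → (50.77,100.58), returning to the start.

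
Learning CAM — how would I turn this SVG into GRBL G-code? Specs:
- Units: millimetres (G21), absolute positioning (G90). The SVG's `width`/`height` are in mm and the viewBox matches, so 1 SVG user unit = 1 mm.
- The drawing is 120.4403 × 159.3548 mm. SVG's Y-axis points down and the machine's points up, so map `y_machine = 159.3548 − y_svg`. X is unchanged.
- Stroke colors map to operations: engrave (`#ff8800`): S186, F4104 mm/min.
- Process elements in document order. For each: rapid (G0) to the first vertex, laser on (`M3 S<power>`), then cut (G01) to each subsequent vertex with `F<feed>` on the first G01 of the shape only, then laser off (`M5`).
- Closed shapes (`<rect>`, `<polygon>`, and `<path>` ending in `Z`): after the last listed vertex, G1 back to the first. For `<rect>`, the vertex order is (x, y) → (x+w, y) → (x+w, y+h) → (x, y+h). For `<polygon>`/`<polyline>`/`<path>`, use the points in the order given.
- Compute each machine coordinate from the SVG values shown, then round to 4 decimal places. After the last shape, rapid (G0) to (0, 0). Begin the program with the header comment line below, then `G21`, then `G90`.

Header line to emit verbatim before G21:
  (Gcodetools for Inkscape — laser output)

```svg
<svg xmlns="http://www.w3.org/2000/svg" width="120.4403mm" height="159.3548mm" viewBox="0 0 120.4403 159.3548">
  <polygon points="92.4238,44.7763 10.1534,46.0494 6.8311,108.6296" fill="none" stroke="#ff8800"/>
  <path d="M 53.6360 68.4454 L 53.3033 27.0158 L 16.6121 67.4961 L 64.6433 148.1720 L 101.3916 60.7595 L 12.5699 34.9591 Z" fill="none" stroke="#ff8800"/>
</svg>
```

Since the viewBox matches the mm dimensions, user units are millimetres directly. The only transform is the Y-flip y_m = 159.3548 − y_svg.

Shape 1 is a closed polygon drawn with `<polygon>`. Its stroke #ff8800 means engrave at S186, F4104. After flipping Y the toolpath is (92.4238,114.5785) → (10.1534,113.3054) → (6.8311,50.7252) → (92.4238,114.5785), returning to the start.

Shape 2 is a closed polygon drawn with `<path>`. Its stroke #ff8800 means engrave at S186, F4104. After flipping Y the toolpath is (53.6360,90.9094) → (53.3033,132.3390) → (16.6121,91.8587) → (64.6433,11.1828) → (101.3916,98.5953) → (12.5699,124.3957) → (53.6360,90.9094), returning to the start.

(Gcodetools for Inkscape — laser output)
G21
G90
G0 X92.4238 Y114.5785
M3 S186
G01 X10.1534 Y113.3054 F4104
G01 X6.8311 Y50.7252
G01 X92.4238 Y114.5785
M5
G0 X53.6360 Y90.9094
M3 S186
G01 X53.3033 Y132.3390 F4104
G01 X16.6121 Y91.8587
G01 X64.6433 Y11.1828
G01 X101.3916 Y98.5953
G01 X12.5699 Y124.3957
G01 X53.6360 Y90.9094
M5
G0 X0.0000 Y0.0000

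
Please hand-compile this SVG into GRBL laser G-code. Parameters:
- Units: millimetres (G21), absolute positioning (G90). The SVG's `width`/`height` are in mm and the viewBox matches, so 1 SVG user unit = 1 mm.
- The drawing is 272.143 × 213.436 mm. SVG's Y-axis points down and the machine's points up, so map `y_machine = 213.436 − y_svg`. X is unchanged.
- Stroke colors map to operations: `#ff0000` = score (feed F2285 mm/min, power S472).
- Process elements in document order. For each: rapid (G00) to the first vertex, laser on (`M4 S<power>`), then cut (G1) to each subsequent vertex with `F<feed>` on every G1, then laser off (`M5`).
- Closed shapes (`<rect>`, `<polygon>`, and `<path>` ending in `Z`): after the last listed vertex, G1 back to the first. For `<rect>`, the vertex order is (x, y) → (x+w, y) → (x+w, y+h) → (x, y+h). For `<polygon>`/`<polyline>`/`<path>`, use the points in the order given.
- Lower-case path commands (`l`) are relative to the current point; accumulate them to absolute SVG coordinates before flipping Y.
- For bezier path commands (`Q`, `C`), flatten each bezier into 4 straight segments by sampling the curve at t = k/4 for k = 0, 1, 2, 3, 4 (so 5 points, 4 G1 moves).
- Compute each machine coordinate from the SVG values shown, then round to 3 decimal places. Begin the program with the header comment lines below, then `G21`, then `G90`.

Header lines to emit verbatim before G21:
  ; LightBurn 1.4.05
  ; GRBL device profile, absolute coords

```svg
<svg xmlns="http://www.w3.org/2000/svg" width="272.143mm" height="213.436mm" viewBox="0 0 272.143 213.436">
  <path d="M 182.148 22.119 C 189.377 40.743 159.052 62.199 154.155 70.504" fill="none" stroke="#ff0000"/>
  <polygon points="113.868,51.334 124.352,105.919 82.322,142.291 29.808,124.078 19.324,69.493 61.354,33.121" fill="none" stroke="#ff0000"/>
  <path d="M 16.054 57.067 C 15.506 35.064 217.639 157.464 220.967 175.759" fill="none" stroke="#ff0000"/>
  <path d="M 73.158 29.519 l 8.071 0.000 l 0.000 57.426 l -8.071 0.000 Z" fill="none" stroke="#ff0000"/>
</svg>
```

Since the viewBox matches the mm dimensions, user units are millimetres directly. The only transform is the Y-flip y_m = 213.436 − y_svg.

Shape 1 is a cubic bezier drawn with `<path>`. Its stroke #ff0000 means score at S472, F2285. After flipping Y the toolpath is (182.148,191.317) → (181.512,177.068) → (172.699,163.255) → (161.611,151.377) → (154.155,142.932).

Shape 2 is a regular polygon drawn with `<polygon>`. Its stroke #ff0000 means score at S472, F2285. After flipping Y the toolpath is (113.868,162.102) → (124.352,107.517) → (82.322,71.145) → (29.808,89.358) → (19.324,143.943) → (61.354,180.315) → (113.868,162.102), returning to the start.

Shape 3 is a cubic bezier drawn with `<path>`. Its stroke #ff0000 means score at S472, F2285. After flipping Y the toolpath is (16.054,156.369) → (47.372,149.679) → (117.057,112.135) → (187.468,67.035) → (220.967,37.677).

Shape 4 is a rectangle drawn with `<path>`. Its stroke #ff0000 means score at S472, F2285. After flipping Y the toolpath is (73.158,183.917) → (81.229,183.917) → (81.229,126.491) → (73.158,126.491) → (73.158,183.917), returning to the start.

; LightBurn 1.4.05
; GRBL device profile, absolute coords
G21
G90
G00 X182.148 Y191.317
M4 S472
G1 X181.512 Y177.068 F2285
G1 X172.699 Y163.255 F2285
G1 X161.611 Y151.377 F2285
G1 X154.155 Y142.932 F2285
M5
G00 X113.868 Y162.102
M4 S472
G1 X124.352 Y107.517 F2285
G1 X82.322 Y71.145 F2285
G1 X29.808 Y89.358 F2285
G1 X19.324 Y143.943 F2285
G1 X61.354 Y180.315 F2285
G1 X113.868 Y162.102 F2285
M5
G00 X16.054 Y156.369
M4 S472
G1 X47.372 Y149.679 F2285
G1 X117.057 Y112.135 F2285
G1 X187.468 Y67.035 F2285
G1 X220.967 Y37.677 F2285
M5
G00 X73.158 Y183.917
M4 S472
G1 X81.229 Y183.917 F2285
G1 X81.229 Y126.491 F2285
G1 X73.158 Y126.491 F2285
G1 X73.158 Y183.917 F2285
M5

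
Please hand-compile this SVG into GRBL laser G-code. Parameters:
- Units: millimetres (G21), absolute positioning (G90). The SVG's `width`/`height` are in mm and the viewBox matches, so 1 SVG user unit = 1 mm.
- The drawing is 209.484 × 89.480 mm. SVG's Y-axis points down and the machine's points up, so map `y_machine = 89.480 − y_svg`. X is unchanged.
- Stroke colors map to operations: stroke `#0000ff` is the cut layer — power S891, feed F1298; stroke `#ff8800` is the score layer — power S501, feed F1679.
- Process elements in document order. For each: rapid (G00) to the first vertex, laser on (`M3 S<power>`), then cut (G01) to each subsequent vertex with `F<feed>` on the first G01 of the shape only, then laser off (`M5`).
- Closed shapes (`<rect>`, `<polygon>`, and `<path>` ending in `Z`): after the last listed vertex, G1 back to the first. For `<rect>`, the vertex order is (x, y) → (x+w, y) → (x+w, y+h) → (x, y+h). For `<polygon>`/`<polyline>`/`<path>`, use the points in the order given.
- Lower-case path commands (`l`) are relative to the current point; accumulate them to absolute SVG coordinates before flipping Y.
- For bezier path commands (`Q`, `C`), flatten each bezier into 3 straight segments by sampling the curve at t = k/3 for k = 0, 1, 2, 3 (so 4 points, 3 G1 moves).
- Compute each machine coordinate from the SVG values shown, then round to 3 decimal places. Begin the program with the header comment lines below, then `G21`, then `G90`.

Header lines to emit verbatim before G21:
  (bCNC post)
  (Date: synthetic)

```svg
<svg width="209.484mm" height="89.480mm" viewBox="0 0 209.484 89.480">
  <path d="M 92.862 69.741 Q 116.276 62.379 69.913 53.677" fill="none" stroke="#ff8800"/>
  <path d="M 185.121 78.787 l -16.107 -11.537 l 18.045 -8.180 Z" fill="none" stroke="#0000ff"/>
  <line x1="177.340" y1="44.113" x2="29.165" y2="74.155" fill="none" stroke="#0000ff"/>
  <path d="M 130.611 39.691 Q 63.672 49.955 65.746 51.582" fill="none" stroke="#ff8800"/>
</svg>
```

(bCNC post)
(Date: synthetic)
G21
G90
G00 X92.862 Y19.739
M3 S501
G01 X100.718 Y24.796 F1679
G01 X93.069 Y30.151
G01 X69.913 Y35.803
M5
G00 X185.121 Y10.693
M3 S891
G01 X169.014 Y22.230 F1298
G01 X187.059 Y30.410
G01 X185.121 Y10.693
M5
G00 X177.340 Y45.367
M3 S891
G01 X29.165 Y15.325 F1298
M5
G00 X130.611 Y49.789
M3 S501
G01 X93.653 Y43.906 F1679
G01 X72.031 Y39.942
G01 X65.746 Y37.898
M5

Since the viewBox matches the mm dimensions, user units are millimetres directly. The only transform is the Y-flip y_m = 89.480 − y_svg.

Shape 1 is a quadratic bezier drawn with `<path>`. Its stroke #ff8800 means score at S501, F1679. After flipping Y the toolpath is (92.862,19.739) → (100.718,24.796) → (93.069,30.151) → (69.913,35.803).

Shape 2 is a regular polygon drawn with `<path>`. Its stroke #0000ff means cut at S891, F1298. After flipping Y the toolpath is (185.121,10.693) → (169.014,22.230) → (187.059,30.410) → (185.121,10.693), returning to the start.

Shape 3 is a line segment drawn with `<line>`. Its stroke #0000ff means cut at S891, F1298. After flipping Y the toolpath is (177.340,45.367) → (29.165,15.325).

Shape 4 is a quadratic bezier drawn with `<path>`. Its stroke #ff8800 means score at S501, F1679. After flipping Y the toolpath is (130.611,49.789) → (93.653,43.906) → (72.031,39.942) → (65.746,37.898).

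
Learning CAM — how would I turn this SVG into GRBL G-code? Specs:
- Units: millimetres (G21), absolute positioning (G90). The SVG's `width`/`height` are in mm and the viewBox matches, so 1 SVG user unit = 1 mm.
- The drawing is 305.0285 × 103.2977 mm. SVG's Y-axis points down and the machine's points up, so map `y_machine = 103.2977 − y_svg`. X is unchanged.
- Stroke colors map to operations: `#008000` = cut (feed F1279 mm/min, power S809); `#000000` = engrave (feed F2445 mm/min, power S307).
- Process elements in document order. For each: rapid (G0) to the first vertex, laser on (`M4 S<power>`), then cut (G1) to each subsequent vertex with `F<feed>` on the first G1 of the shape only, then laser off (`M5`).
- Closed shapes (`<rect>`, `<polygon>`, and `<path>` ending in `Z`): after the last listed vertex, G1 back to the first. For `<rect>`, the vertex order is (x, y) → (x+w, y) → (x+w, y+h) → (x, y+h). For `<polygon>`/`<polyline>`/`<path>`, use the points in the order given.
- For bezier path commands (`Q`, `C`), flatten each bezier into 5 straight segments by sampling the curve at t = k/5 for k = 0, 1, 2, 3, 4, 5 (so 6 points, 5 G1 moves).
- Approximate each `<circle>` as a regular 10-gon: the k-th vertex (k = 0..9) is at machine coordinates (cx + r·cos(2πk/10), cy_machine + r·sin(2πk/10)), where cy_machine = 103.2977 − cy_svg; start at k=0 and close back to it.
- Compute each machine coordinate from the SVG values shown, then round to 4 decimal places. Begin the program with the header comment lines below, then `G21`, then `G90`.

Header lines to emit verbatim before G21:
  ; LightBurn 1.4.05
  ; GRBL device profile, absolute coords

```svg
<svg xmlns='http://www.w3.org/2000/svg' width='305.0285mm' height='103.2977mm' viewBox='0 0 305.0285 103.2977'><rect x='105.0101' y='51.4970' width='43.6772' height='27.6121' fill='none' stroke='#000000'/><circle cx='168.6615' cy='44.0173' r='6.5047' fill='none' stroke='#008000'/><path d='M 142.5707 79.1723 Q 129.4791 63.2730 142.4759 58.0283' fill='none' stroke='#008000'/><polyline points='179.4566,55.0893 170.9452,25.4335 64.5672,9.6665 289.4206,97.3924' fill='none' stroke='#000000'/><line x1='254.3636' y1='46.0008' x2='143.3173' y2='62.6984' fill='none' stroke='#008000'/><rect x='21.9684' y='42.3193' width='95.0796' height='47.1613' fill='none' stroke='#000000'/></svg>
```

; LightBurn 1.4.05
; GRBL device profile, absolute coords
G21
G90
G0 X105.0101 Y51.8007
M4 S307
G1 X148.6873 Y51.8007 F2445
G1 X148.6873 Y24.1886
G1 X105.0101 Y24.1886
G1 X105.0101 Y51.8007
M5
G0 X175.1662 Y59.2804
M4 S809
G1 X173.9239 Y63.1038 F1279
G1 X170.6716 Y65.4667
G1 X166.6514 Y65.4667
G1 X163.3991 Y63.1038
G1 X162.1568 Y59.2804
G1 X163.3991 Y55.4570
G1 X166.6514 Y53.0941
G1 X170.6716 Y53.0941
G1 X173.9239 Y55.4570
G1 X175.1662 Y59.2804
M5
G0 X142.5707 Y24.1254
M4 S809
G1 X138.3776 Y30.0589 F1279
G1 X136.2716 Y35.1401
G1 X136.2526 Y39.3689
G1 X138.3207 Y42.7453
G1 X142.4759 Y45.2694
M5
G0 X179.4566 Y48.2084
M4 S307
G1 X170.9452 Y77.8642 F2445
G1 X64.5672 Y93.6312
G1 X289.4206 Y5.9053
M5
G0 X254.3636 Y57.2969
M4 S809
G1 X143.3173 Y40.5993 F1279
M5
G0 X21.9684 Y60.9784
M4 S307
G1 X117.0480 Y60.9784 F2445
G1 X117.0480 Y13.8171
G1 X21.9684 Y13.8171
G1 X21.9684 Y60.9784
M5

1 u = 1 mm; y_m = 103.2977 − y.

[1] `<rect>` rectangle, #000000→engrave S307 F2445: (105.0101,51.8007) → (148.6873,51.8007) → (148.6873,24.1886) → (105.0101,24.1886) → (105.0101,51.8007) (closed)

[2] `<circle>` circle, #008000→cut S809 F1279: (175.1662,59.2804) → (173.9239,63.1038) → (170.6716,65.4667) → (166.6514,65.4667) → (163.3991,63.1038) → (162.1568,59.2804) → (163.3991,55.4570) → (166.6514,53.0941) → (170.6716,53.0941) → (173.9239,55.4570) → (175.1662,59.2804) (closed)

[3] `<path>` quadratic bezier, #008000→cut S809 F1279: (142.5707,24.1254) → (138.3776,30.0589) → (136.2716,35.1401) → (136.2526,39.3689) → (138.3207,42.7453) → (142.4759,45.2694)

[4] `<polyline>` open polyline, #000000→engrave S307 F2445: (179.4566,48.2084) → (170.9452,77.8642) → (64.5672,93.6312) → (289.4206,5.9053)

[5] `<line>` line segment, #008000→cut S809 F1279: (254.3636,57.2969) → (143.3173,40.5993)

[6] `<rect>` rectangle, #000000→engrave S307 F2445: (21.9684,60.9784) → (117.0480,60.9784) → (117.0480,13.8171) → (21.9684,13.8171) → (21.9684,60.9784) (closed)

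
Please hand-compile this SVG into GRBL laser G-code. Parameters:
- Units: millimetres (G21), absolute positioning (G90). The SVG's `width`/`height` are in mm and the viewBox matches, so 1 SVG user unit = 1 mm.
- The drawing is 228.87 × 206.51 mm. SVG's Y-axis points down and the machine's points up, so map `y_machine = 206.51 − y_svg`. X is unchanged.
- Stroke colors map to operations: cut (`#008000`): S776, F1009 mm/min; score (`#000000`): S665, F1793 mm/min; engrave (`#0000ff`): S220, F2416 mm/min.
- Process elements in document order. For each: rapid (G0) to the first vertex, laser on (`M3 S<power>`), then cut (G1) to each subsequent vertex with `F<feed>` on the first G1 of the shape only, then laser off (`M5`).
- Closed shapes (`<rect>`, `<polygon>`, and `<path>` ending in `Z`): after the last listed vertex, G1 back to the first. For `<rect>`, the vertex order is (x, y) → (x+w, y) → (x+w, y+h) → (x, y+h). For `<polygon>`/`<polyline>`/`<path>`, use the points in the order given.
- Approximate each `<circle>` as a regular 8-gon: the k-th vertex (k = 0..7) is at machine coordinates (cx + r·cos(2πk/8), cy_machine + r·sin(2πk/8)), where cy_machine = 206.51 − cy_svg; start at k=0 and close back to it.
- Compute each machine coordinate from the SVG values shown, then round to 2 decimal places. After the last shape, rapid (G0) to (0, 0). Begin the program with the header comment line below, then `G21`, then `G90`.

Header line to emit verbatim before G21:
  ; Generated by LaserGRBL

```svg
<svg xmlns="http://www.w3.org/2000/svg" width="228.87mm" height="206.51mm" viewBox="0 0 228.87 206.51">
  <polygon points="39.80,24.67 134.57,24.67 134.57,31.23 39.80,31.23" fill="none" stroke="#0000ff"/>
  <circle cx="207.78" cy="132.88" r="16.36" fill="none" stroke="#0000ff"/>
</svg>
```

; Generated by LaserGRBL
G21
G90
G0 X39.80 Y181.84
M3 S220
G1 X134.57 Y181.84 F2416
G1 X134.57 Y175.28
G1 X39.80 Y175.28
G1 X39.80 Y181.84
M5
G0 X224.14 Y73.63
M3 S220
G1 X219.35 Y85.20 F2416
G1 X207.78 Y89.99
G1 X196.21 Y85.20
G1 X191.42 Y73.63
G1 X196.21 Y62.06
G1 X207.78 Y57.27
G1 X219.35 Y62.06
G1 X224.14 Y73.63
M5
G0 X0.00 Y0.00

Since the viewBox matches the mm dimensions, user units are millimetres directly. The only transform is the Y-flip y_m = 206.51 − y_svg.

Shape 1 is a rectangle drawn with `<polygon>`. Its stroke #0000ff means engrave at S220, F2416. After flipping Y the toolpath is (39.80,181.84) → (134.57,181.84) → (134.57,175.28) → (39.80,175.28) → (39.80,181.84), returning to the start.

Shape 2 is a circle drawn with `<circle>`. Its stroke #0000ff means engrave at S220, F2416. After flipping Y the toolpath is (224.14,73.63) → (219.35,85.20) → (207.78,89.99) → (196.21,85.20) → (191.42,73.63) → (196.21,62.06) → (207.78,57.27) → (219.35,62.06) → (224.14,73.63), returning to the start.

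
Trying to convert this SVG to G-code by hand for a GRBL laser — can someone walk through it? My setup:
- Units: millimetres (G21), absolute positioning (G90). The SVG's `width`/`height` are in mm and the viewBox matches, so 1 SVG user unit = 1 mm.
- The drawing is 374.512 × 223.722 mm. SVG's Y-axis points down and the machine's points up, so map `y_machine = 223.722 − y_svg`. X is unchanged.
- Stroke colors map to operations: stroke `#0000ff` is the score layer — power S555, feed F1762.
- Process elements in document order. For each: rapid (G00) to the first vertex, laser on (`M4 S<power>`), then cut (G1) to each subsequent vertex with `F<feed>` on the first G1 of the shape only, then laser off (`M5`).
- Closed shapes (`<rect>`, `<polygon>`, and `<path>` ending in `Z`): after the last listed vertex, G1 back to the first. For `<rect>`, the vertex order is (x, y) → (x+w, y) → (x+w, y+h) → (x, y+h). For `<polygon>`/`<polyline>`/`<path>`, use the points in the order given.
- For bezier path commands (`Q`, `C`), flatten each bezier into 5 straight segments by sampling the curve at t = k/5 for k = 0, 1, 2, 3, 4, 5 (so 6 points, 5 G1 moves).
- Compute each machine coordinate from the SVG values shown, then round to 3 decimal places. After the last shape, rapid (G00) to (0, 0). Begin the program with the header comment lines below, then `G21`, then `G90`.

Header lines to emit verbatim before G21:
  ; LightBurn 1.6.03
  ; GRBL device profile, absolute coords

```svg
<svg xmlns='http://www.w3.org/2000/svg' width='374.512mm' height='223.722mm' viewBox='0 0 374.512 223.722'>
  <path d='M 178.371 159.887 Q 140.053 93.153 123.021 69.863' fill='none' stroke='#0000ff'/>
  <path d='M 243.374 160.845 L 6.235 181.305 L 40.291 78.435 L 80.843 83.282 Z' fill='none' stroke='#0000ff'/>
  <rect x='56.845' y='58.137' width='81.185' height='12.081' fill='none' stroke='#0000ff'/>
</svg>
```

; LightBurn 1.6.03
; GRBL device profile, absolute coords
G21
G90
G00 X178.371 Y63.835
M4 S555
G1 X163.895 Y88.791 F1762
G1 X151.122 Y110.271
G1 X140.052 Y128.276
G1 X130.685 Y142.805
G1 X123.021 Y153.859
M5
G00 X243.374 Y62.877
M4 S555
G1 X6.235 Y42.417 F1762
G1 X40.291 Y145.287
G1 X80.843 Y140.440
G1 X243.374 Y62.877
M5
G00 X56.845 Y165.585
M4 S555
G1 X138.030 Y165.585 F1762
G1 X138.030 Y153.504
G1 X56.845 Y153.504
G1 X56.845 Y165.585
M5
G00 X0.000 Y0.000

Since the viewBox matches the mm dimensions, user units are millimetres directly. The only transform is the Y-flip y_m = 223.722 − y_svg.

Shape 1 is a quadratic bezier drawn with `<path>`. Its stroke #0000ff means score at S555, F1762. After flipping Y the toolpath is (178.371,63.835) → (163.895,88.791) → (151.122,110.271) → (140.052,128.276) → (130.685,142.805) → (123.021,153.859).

Shape 2 is a closed polygon drawn with `<path>`. Its stroke #0000ff means score at S555, F1762. After flipping Y the toolpath is (243.374,62.877) → (6.235,42.417) → (40.291,145.287) → (80.843,140.440) → (243.374,62.877), returning to the start.

Shape 3 is a rectangle drawn with `<rect>`. Its stroke #0000ff means score at S555, F1762. After flipping Y the toolpath is (56.845,165.585) → (138.030,165.585) → (138.030,153.504) → (56.845,153.504) → (56.845,165.585), returning to the start.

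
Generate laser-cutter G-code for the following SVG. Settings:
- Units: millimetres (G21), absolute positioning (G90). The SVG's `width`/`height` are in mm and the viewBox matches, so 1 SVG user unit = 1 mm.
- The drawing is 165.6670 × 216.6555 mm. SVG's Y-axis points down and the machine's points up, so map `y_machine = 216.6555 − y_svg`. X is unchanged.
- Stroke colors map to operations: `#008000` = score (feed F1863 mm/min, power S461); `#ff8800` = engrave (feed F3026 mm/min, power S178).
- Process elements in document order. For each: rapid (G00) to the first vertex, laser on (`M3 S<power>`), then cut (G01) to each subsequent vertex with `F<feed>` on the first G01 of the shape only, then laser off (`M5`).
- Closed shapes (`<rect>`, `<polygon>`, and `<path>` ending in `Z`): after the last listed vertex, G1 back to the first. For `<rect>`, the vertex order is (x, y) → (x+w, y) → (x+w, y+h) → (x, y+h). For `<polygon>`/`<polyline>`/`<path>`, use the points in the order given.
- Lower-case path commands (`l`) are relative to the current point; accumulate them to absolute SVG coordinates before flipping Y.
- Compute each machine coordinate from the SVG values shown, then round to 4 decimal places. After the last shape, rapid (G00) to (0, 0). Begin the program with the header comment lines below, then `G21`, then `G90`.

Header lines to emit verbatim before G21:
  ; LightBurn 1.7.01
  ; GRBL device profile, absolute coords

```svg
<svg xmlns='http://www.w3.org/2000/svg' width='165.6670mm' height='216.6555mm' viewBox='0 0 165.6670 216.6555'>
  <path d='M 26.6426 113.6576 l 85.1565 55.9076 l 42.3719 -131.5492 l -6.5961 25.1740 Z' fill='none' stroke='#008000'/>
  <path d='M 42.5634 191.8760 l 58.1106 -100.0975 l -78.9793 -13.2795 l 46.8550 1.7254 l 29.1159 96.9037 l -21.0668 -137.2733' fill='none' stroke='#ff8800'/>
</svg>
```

; LightBurn 1.7.01
; GRBL device profile, absolute coords
G21
G90
G00 X26.6426 Y102.9979
M3 S461
G01 X111.7991 Y47.0903 F1863
G01 X154.1710 Y178.6395
G01 X147.5749 Y153.4655
G01 X26.6426 Y102.9979
M5
G00 X42.5634 Y24.7795
M3 S178
G01 X100.6740 Y124.8770 F3026
G01 X21.6947 Y138.1565
G01 X68.5497 Y136.4311
G01 X97.6656 Y39.5274
G01 X76.5988 Y176.8007
M5
G00 X0.0000 Y0.0000

viewBox `0 0 165.6670 216.6555` with mm width/height → 1 unit = 1 mm. Flip: y_m = 216.6555 − y_svg.

**Shape 1** — `<path>` closed polygon, stroke `#008000` → score (S461, F1863). Machine vertices: (26.6426,102.9979) → (111.7991,47.0903) → (154.1710,178.6395) → (147.5749,153.4655) → (26.6426,102.9979). Closed: final G1 returns to the first vertex.

**Shape 2** — `<path>` open polyline, stroke `#ff8800` → engrave (S178, F3026). Machine vertices: (42.5634,24.7795) → (100.6740,124.8770) → (21.6947,138.1565) → (68.5497,136.4311) → (97.6656,39.5274) → (76.5988,176.8007). Open path.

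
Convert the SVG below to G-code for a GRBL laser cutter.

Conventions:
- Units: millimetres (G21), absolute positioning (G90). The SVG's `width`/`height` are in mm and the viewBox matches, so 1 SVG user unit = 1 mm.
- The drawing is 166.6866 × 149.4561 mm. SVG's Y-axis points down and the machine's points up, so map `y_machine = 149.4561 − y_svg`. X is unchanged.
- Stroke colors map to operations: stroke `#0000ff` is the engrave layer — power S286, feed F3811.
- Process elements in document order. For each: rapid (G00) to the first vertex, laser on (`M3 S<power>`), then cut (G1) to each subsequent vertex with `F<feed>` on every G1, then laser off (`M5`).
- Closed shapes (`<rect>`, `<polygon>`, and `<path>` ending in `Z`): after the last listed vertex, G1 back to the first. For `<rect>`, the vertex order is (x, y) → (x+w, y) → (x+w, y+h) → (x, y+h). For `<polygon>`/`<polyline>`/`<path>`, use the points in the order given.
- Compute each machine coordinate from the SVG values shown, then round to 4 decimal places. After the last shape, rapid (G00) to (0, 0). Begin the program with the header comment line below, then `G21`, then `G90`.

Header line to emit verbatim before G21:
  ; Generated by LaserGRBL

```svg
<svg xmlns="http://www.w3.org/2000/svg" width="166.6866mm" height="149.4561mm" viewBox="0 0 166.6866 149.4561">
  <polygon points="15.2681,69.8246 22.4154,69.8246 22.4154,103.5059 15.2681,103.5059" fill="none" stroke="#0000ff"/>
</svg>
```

viewBox `0 0 166.6866 149.4561` with mm width/height → 1 unit = 1 mm. Flip: y_m = 149.4561 − y_svg.

**Shape 1** — `<polygon>` rectangle, stroke `#0000ff` → engrave (S286, F3811). Machine vertices: (15.2681,79.6315) → (22.4154,79.6315) → (22.4154,45.9502) → (15.2681,45.9502) → (15.2681,79.6315). Closed: final G1 returns to the first vertex.

; Generated by LaserGRBL
G21
G90
G00 X15.2681 Y79.6315
M3 S286
G1 X22.4154 Y79.6315 F3811
G1 X22.4154 Y45.9502 F3811
G1 X15.2681 Y45.9502 F3811
G1 X15.2681 Y79.6315 F3811
M5
G00 X0.0000 Y0.0000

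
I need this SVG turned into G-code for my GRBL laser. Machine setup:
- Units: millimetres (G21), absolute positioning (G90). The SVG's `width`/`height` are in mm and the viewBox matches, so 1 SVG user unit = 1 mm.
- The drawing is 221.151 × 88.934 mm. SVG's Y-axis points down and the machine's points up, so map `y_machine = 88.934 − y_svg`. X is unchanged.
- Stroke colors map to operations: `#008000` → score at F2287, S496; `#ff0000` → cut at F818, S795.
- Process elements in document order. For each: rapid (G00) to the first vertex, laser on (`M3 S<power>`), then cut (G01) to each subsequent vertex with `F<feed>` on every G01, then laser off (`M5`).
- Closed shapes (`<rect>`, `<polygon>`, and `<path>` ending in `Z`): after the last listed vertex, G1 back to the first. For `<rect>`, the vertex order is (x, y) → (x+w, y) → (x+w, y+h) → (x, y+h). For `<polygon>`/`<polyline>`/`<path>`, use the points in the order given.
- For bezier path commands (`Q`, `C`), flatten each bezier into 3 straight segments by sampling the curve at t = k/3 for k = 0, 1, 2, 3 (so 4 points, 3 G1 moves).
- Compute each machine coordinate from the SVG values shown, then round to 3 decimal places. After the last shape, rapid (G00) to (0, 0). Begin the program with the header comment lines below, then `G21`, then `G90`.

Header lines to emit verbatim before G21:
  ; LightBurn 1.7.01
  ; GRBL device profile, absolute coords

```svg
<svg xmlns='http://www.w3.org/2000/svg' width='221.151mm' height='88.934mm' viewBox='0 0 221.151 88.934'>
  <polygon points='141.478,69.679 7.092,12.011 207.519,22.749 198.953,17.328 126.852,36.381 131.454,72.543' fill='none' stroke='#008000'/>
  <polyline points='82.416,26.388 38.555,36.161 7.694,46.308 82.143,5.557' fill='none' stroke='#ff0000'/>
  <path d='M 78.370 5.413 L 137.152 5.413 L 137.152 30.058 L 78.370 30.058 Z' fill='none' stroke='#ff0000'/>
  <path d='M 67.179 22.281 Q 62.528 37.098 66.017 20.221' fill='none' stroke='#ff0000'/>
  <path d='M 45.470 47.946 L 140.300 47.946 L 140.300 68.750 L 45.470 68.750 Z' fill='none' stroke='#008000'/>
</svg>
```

; LightBurn 1.7.01
; GRBL device profile, absolute coords
G21
G90
G00 X141.478 Y19.255
M3 S496
G01 X7.092 Y76.923 F2287
G01 X207.519 Y66.185 F2287
G01 X198.953 Y71.606 F2287
G01 X126.852 Y52.553 F2287
G01 X131.454 Y16.391 F2287
G01 X141.478 Y19.255 F2287
M5
G00 X82.416 Y62.546
M3 S795
G01 X38.555 Y52.773 F818
G01 X7.694 Y42.626 F818
G01 X82.143 Y83.377 F818
M5
G00 X78.370 Y83.521
M3 S795
G01 X137.152 Y83.521 F818
G01 X137.152 Y58.876 F818
G01 X78.370 Y58.876 F818
G01 X78.370 Y83.521 F818
M5
G00 X67.179 Y66.653
M3 S795
G01 X64.983 Y60.297 F818
G01 X64.595 Y60.983 F818
G01 X66.017 Y68.713 F818
M5
G00 X45.470 Y40.988
M3 S496
G01 X140.300 Y40.988 F2287
G01 X140.300 Y20.184 F2287
G01 X45.470 Y20.184 F2287
G01 X45.470 Y40.988 F2287
M5
G00 X0.000 Y0.000

viewBox `0 0 221.151 88.934` with mm width/height → 1 unit = 1 mm. Flip: y_m = 88.934 − y_svg.

**Shape 1** — `<polygon>` closed polygon, stroke `#008000` → score (S496, F2287). Machine vertices: (141.478,19.255) → (7.092,76.923) → (207.519,66.185) → (198.953,71.606) → (126.852,52.553) → (131.454,16.391) → (141.478,19.255). Closed: final G1 returns to the first vertex.

**Shape 2** — `<polyline>` open polyline, stroke `#ff0000` → cut (S795, F818). Machine vertices: (82.416,62.546) → (38.555,52.773) → (7.694,42.626) → (82.143,83.377). Open path.

**Shape 3** — `<path>` rectangle, stroke `#ff0000` → cut (S795, F818). Machine vertices: (78.370,83.521) → (137.152,83.521) → (137.152,58.876) → (78.370,58.876) → (78.370,83.521). Closed: final G1 returns to the first vertex.

**Shape 4** — `<path>` quadratic bezier, stroke `#ff0000` → cut (S795, F818). Control points (SVG): P0=(67.179,22.281), P1=(62.528,37.098), P2=(66.017,20.221); sampled at t=k/3. Machine vertices: (67.179,66.653) → (64.983,60.297) → (64.595,60.983) → (66.017,68.713). Open path.

**Shape 5** — `<path>` rectangle, stroke `#008000` → score (S496, F2287). Machine vertices: (45.470,40.988) → (140.300,40.988) → (140.300,20.184) → (45.470,20.184) → (45.470,40.988). Closed: final G1 returns to the first vertex.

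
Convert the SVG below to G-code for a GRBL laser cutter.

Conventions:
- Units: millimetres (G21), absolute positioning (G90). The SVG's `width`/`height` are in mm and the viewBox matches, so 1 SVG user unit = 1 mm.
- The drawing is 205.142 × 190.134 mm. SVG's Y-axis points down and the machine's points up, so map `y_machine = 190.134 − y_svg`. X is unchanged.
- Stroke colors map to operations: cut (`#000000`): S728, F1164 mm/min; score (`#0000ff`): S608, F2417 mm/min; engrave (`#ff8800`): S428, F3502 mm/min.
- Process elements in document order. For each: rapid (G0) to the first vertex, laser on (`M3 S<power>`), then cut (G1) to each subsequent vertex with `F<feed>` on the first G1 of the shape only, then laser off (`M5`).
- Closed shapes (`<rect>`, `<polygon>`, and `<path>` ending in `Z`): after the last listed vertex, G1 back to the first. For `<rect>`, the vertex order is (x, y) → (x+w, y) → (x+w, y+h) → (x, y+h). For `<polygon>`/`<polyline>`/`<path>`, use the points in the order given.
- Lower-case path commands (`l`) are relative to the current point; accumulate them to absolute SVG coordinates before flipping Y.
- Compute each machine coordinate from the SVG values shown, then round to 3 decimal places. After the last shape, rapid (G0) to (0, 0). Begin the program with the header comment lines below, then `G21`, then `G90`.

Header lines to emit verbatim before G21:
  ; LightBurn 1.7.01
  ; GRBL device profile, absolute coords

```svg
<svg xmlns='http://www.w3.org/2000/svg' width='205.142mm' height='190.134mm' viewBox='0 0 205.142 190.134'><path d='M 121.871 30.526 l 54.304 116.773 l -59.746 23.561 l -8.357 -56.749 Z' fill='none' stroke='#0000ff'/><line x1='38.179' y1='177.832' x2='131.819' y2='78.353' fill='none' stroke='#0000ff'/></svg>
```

Since the viewBox matches the mm dimensions, user units are millimetres directly. The only transform is the Y-flip y_m = 190.134 − y_svg.

Shape 1 is a closed polygon drawn with `<path>`. Its stroke #0000ff means score at S608, F2417. After flipping Y the toolpath is (121.871,159.608) → (176.175,42.835) → (116.429,19.274) → (108.072,76.023) → (121.871,159.608), returning to the start.

Shape 2 is a line segment drawn with `<line>`. Its stroke #0000ff means score at S608, F2417. After flipping Y the toolpath is (38.179,12.302) → (131.819,111.781).

; LightBurn 1.7.01
; GRBL device profile, absolute coords
G21
G90
G0 X121.871 Y159.608
M3 S608
G1 X176.175 Y42.835 F2417
G1 X116.429 Y19.274
G1 X108.072 Y76.023
G1 X121.871 Y159.608
M5
G0 X38.179 Y12.302
M3 S608
G1 X131.819 Y111.781 F2417
M5
G0 X0.000 Y0.000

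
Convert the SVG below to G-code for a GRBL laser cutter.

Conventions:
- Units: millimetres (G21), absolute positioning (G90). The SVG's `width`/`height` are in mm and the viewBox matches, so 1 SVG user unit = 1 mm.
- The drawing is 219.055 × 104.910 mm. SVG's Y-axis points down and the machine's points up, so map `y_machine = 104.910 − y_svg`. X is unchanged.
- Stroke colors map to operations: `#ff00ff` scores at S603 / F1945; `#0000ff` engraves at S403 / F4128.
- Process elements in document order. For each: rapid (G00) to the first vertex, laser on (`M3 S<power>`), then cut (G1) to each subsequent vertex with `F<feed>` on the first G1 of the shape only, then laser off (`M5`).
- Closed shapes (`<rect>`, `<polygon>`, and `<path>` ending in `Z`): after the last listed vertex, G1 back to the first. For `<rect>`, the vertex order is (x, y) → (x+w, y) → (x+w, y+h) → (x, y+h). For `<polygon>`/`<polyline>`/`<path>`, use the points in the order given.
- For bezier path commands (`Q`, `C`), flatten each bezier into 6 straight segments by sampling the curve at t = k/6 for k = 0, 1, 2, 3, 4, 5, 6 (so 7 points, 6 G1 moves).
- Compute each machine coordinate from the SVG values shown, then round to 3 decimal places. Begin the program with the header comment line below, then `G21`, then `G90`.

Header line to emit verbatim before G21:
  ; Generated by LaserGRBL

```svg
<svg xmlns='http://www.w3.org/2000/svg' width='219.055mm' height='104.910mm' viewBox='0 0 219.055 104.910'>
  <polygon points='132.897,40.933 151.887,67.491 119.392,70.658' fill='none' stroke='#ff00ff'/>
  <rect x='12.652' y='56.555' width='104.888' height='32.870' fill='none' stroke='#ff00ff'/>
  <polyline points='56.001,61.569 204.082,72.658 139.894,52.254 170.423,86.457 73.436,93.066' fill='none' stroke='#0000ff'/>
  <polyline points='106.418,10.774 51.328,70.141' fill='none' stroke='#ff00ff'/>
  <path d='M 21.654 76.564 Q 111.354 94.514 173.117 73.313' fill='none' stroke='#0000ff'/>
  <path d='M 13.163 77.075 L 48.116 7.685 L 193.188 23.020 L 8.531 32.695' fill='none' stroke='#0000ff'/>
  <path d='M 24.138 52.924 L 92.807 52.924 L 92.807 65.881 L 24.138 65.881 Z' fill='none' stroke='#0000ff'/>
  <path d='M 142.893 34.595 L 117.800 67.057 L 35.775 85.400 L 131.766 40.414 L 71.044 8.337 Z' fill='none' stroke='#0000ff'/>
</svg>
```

Since the viewBox matches the mm dimensions, user units are millimetres directly. The only transform is the Y-flip y_m = 104.910 − y_svg.

Shape 1 is a regular polygon drawn with `<polygon>`. Its stroke #ff00ff means score at S603, F1945. After flipping Y the toolpath is (132.897,63.977) → (151.887,37.419) → (119.392,34.252) → (132.897,63.977), returning to the start.

Shape 2 is a rectangle drawn with `<rect>`. Its stroke #ff00ff means score at S603, F1945. After flipping Y the toolpath is (12.652,48.355) → (117.540,48.355) → (117.540,15.485) → (12.652,15.485) → (12.652,48.355), returning to the start.

Shape 3 is a open polyline drawn with `<polyline>`. Its stroke #0000ff means engrave at S403, F4128. After flipping Y the toolpath is (56.001,43.341) → (204.082,32.252) → (139.894,52.656) → (170.423,18.453) → (73.436,11.844).

Shape 4 is a line segment drawn with `<polyline>`. Its stroke #ff00ff means score at S603, F1945. After flipping Y the toolpath is (106.418,94.136) → (51.328,34.769).

Shape 5 is a quadratic bezier drawn with `<path>`. Its stroke #0000ff means engrave at S403, F4128. After flipping Y the toolpath is (21.654,28.346) → (50.778,23.450) → (78.350,20.729) → (104.370,20.184) → (128.838,21.813) → (151.753,25.618) → (173.117,31.597).

Shape 6 is a open polyline drawn with `<path>`. Its stroke #0000ff means engrave at S403, F4128. After flipping Y the toolpath is (13.163,27.835) → (48.116,97.225) → (193.188,81.890) → (8.531,72.215).

Shape 7 is a rectangle drawn with `<path>`. Its stroke #0000ff means engrave at S403, F4128. After flipping Y the toolpath is (24.138,51.986) → (92.807,51.986) → (92.807,39.029) → (24.138,39.029) → (24.138,51.986), returning to the start.

Shape 8 is a closed polygon drawn with `<path>`. Its stroke #0000ff means engrave at S403, F4128. After flipping Y the toolpath is (142.893,70.315) → (117.800,37.853) → (35.775,19.510) → (131.766,64.496) → (71.044,96.573) → (142.893,70.315), returning to the start.

; Generated by LaserGRBL
G21
G90
G00 X132.897 Y63.977
M3 S603
G1 X151.887 Y37.419 F1945
G1 X119.392 Y34.252
G1 X132.897 Y63.977
M5
G00 X12.652 Y48.355
M3 S603
G1 X117.540 Y48.355 F1945
G1 X117.540 Y15.485
G1 X12.652 Y15.485
G1 X12.652 Y48.355
M5
G00 X56.001 Y43.341
M3 S403
G1 X204.082 Y32.252 F4128
G1 X139.894 Y52.656
G1 X170.423 Y18.453
G1 X73.436 Y11.844
M5
G00 X106.418 Y94.136
M3 S603
G1 X51.328 Y34.769 F1945
M5
G00 X21.654 Y28.346
M3 S403
G1 X50.778 Y23.450 F4128
G1 X78.350 Y20.729
G1 X104.370 Y20.184
G1 X128.838 Y21.813
G1 X151.753 Y25.618
G1 X173.117 Y31.597
M5
G00 X13.163 Y27.835
M3 S403
G1 X48.116 Y97.225 F4128
G1 X193.188 Y81.890
G1 X8.531 Y72.215
M5
G00 X24.138 Y51.986
M3 S403
G1 X92.807 Y51.986 F4128
G1 X92.807 Y39.029
G1 X24.138 Y39.029
G1 X24.138 Y51.986
M5
G00 X142.893 Y70.315
M3 S403
G1 X117.800 Y37.853 F4128
G1 X35.775 Y19.510
G1 X131.766 Y64.496
G1 X71.044 Y96.573
G1 X142.893 Y70.315
M5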